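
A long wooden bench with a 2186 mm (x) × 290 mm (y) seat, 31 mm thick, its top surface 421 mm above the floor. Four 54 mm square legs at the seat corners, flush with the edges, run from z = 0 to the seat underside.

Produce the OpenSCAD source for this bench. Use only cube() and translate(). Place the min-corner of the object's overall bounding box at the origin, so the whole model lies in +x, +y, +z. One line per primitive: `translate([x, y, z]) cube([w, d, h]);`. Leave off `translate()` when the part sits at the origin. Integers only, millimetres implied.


translate([0, 0, 390]) cube([2186, 290, 31]);
cube([54, 54, 390]);
translate([0, 236, 0]) cube([54, 54, 390]);
translate([2132, 0, 0]) cube([54, 54, 390]);
translate([2132, 236, 0]) cube([54, 54, 390]);


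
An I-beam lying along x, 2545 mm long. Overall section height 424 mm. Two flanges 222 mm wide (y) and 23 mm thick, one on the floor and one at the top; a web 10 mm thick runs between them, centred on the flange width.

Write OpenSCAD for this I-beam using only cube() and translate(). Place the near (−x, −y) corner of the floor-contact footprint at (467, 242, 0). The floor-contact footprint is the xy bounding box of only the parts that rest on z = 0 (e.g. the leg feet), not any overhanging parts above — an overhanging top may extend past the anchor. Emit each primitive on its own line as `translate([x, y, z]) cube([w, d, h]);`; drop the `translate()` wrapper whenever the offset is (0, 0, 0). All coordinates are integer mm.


translate([467, 242, 0]) cube([2545, 222, 23]);
translate([467, 348, 23]) cube([2545, 10, 378]);
translate([467, 242, 401]) cube([2545, 222, 23]);


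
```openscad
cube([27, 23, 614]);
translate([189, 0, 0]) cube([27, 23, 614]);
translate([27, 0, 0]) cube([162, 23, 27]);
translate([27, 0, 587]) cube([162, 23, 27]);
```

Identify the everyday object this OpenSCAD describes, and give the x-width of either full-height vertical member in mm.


A picture frame. The border width is 27 mm.

Four thin pieces enclosing a rectangular opening — a picture frame. The two full-height stiles are 614 mm tall; the top rail sits at z = 587 and is 27 mm tall, so the border above the opening is 614 − 587 = 27 mm, matching the stile x-width.


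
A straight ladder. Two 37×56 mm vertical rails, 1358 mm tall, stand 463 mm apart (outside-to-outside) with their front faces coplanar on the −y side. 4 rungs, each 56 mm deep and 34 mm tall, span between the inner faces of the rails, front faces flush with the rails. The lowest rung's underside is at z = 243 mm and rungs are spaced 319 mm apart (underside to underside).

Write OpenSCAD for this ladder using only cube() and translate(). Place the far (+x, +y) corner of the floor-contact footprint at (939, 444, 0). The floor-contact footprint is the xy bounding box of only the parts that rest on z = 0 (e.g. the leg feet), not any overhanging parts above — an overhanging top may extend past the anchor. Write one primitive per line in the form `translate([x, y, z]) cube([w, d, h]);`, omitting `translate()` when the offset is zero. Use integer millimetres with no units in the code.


translate([476, 388, 0]) cube([37, 56, 1358]);
translate([902, 388, 0]) cube([37, 56, 1358]);
translate([513, 388, 243]) cube([389, 56, 34]);
translate([513, 388, 562]) cube([389, 56, 34]);
translate([513, 388, 881]) cube([389, 56, 34]);
translate([513, 388, 1200]) cube([389, 56, 34]);


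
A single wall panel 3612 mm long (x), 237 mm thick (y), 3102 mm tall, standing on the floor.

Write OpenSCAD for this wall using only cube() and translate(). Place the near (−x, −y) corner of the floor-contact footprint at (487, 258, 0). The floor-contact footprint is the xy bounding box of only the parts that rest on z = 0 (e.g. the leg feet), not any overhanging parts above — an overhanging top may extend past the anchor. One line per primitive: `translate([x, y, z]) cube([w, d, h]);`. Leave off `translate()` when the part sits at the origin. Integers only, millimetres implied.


translate([487, 258, 0]) cube([3612, 237, 3102]);


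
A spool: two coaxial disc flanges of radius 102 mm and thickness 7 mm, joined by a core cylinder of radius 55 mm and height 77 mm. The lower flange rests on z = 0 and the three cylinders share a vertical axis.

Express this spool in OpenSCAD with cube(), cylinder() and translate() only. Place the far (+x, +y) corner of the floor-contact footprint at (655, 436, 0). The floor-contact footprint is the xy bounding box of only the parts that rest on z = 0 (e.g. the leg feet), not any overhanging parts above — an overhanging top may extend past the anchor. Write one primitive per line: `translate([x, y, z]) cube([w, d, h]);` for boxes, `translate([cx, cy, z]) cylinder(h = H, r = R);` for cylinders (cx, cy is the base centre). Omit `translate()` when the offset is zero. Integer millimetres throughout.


translate([553, 334, 0]) cylinder(h = 7, r = 102);
translate([553, 334, 7]) cylinder(h = 77, r = 55);
translate([553, 334, 84]) cylinder(h = 7, r = 102);


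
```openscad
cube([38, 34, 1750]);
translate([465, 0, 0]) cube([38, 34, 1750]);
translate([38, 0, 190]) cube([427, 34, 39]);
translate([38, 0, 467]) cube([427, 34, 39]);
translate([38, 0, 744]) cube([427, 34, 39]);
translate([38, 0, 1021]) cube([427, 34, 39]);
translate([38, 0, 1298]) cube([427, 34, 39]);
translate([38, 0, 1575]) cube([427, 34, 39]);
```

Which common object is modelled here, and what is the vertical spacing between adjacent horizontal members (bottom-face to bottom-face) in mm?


A ladder. The rung spacing is 277 mm.

Two tall 38×34 posts with 6 short bars between them — a ladder. Adjacent rungs sit at z = 190 and z = 467, so the spacing is 467 − 190 = 277 mm.


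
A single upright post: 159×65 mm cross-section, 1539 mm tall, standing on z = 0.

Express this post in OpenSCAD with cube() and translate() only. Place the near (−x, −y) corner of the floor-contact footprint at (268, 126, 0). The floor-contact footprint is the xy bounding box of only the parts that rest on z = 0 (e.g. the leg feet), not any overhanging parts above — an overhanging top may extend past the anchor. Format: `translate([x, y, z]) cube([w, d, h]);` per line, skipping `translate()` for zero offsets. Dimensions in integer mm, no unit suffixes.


translate([268, 126, 0]) cube([159, 65, 1539]);


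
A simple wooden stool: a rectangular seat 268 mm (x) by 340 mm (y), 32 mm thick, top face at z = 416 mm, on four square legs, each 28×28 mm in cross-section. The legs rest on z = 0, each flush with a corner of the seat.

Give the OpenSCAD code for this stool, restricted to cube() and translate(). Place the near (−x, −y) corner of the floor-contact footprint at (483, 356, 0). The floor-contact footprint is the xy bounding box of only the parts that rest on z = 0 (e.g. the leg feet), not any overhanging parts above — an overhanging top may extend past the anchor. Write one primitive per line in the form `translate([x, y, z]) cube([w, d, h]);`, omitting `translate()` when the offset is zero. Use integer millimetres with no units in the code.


// leg_h = 416 - 32 = 384
translate([483, 356, 384]) cube([268, 340, 32]);
translate([483, 356, 0]) cube([28, 28, 384]);
translate([723, 356, 0]) cube([28, 28, 384]);
translate([483, 668, 0]) cube([28, 28, 384]);
translate([723, 668, 0]) cube([28, 28, 384]);


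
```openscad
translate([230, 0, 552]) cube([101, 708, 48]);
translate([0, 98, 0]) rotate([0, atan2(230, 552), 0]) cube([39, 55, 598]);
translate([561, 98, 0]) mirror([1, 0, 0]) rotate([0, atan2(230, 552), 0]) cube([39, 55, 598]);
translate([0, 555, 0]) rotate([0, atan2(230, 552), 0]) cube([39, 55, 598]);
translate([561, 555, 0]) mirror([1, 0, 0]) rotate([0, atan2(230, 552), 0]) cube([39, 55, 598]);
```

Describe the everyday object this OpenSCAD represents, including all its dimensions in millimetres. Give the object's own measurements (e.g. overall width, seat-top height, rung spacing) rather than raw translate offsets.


A sawhorse. A 101×708×48 mm beam (x, y, z) sits on two A-frame leg pairs. Each pair is two raked legs of 39×55 mm section (55 mm along y) splaying symmetrically in x. Each leg rises 552 mm vertically over 230 mm of horizontal reach and is 598 mm long along its own axis. Every leg's outer bottom edge rests on the floor and its outer top edge meets a bottom edge of the beam — the left legs (tilting toward +x) meet the beam's −x bottom edge, the right legs (their mirror images, tilting toward −x) meet its +x bottom edge — so the leg tops tuck under the beam, the beam's underside is 552 mm above the floor, and the feet are 561 mm apart outside-to-outside with the beam centred between them. The two leg pairs are set in 98 mm from either end of the beam.


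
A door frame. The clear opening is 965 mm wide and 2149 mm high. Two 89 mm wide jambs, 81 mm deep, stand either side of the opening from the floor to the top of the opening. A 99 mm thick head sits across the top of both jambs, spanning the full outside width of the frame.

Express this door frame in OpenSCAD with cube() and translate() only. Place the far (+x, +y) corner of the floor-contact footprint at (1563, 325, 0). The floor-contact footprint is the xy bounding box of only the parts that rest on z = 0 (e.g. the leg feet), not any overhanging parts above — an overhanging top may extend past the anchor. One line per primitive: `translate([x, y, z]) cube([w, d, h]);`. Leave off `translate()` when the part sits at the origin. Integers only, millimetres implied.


translate([420, 244, 0]) cube([89, 81, 2149]);
translate([1474, 244, 0]) cube([89, 81, 2149]);
translate([420, 244, 2149]) cube([1143, 81, 99]);


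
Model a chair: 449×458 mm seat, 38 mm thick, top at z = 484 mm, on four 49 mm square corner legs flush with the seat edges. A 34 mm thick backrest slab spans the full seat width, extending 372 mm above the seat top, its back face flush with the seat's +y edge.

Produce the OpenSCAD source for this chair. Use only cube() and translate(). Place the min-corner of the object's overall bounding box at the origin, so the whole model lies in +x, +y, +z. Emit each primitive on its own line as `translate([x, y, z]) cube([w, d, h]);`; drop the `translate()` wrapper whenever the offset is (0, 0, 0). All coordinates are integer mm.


translate([0, 0, 446]) cube([449, 458, 38]);
cube([49, 49, 446]);
translate([400, 0, 0]) cube([49, 49, 446]);
translate([0, 409, 0]) cube([49, 49, 446]);
translate([400, 409, 0]) cube([49, 49, 446]);
translate([0, 424, 484]) cube([449, 34, 372]);


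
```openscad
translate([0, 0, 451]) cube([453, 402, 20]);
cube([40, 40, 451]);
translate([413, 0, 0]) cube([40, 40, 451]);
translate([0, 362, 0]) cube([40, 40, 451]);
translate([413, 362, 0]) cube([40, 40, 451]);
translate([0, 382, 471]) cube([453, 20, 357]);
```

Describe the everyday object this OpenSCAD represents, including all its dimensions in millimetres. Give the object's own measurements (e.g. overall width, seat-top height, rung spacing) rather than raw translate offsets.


A chair. The seat is a 453×402×20 mm slab with its top at z = 471 mm, on four 40×40 mm corner legs (flush with the seat edges, standing on z = 0). A flat backrest 20 mm thick, 357 mm tall, spans the full seat width and rises from the seat top along its +y edge, rear face flush with the rear of the seat.


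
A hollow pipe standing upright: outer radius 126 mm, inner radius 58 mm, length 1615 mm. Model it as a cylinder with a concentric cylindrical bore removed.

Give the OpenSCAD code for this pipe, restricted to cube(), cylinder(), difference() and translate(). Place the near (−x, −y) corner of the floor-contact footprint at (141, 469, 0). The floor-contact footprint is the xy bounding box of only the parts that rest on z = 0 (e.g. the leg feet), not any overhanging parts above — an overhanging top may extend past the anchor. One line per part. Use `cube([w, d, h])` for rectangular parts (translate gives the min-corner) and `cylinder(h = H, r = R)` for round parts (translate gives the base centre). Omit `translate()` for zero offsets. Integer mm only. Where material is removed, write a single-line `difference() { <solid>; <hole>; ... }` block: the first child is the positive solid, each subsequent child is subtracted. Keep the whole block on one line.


difference() { translate([267, 595, 0]) cylinder(h = 1615, r = 126); translate([267, 595, 0]) cylinder(h = 1615, r = 58); }


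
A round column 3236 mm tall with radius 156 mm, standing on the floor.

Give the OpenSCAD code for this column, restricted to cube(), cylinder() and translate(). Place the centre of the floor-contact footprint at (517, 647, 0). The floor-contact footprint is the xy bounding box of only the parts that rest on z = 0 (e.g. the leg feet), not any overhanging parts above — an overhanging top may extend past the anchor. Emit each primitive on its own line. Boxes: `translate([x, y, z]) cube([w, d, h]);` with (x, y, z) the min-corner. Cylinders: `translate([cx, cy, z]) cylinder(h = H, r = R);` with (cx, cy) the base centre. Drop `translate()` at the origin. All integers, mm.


translate([517, 647, 0]) cylinder(h = 3236, r = 156);


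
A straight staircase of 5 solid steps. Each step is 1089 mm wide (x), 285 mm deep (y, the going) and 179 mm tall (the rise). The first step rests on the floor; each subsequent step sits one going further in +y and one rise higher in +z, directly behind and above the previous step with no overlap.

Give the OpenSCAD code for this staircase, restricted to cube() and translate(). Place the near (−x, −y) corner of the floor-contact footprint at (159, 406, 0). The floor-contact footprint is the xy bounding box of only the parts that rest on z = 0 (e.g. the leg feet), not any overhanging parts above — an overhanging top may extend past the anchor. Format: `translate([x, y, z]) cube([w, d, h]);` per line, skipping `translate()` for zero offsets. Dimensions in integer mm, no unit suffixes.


translate([159, 406, 0]) cube([1089, 285, 179]);
translate([159, 691, 179]) cube([1089, 285, 179]);
translate([159, 976, 358]) cube([1089, 285, 179]);
translate([159, 1261, 537]) cube([1089, 285, 179]);
translate([159, 1546, 716]) cube([1089, 285, 179]);


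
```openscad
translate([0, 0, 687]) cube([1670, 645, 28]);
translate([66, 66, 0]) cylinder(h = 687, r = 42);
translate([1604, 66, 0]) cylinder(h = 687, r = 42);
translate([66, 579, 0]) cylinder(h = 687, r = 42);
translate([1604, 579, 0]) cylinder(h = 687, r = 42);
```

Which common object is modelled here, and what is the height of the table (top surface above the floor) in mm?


A table. The table height is 715 mm.

A 1670×645×28 slab sits at z = 687 on four Ø84 mm round legs — a table. The top surface is at 687 + 28 = 715 mm.


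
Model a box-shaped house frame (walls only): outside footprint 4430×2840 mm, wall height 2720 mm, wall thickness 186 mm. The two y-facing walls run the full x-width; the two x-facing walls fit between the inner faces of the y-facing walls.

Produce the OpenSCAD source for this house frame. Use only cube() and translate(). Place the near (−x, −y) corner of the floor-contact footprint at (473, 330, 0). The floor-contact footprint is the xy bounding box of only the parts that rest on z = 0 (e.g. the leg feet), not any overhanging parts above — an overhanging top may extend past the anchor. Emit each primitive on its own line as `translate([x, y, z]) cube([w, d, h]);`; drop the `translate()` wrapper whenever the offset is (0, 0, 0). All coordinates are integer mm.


translate([473, 330, 0]) cube([4430, 186, 2720]);
translate([473, 2984, 0]) cube([4430, 186, 2720]);
translate([473, 516, 0]) cube([186, 2468, 2720]);
translate([4717, 516, 0]) cube([186, 2468, 2720]);


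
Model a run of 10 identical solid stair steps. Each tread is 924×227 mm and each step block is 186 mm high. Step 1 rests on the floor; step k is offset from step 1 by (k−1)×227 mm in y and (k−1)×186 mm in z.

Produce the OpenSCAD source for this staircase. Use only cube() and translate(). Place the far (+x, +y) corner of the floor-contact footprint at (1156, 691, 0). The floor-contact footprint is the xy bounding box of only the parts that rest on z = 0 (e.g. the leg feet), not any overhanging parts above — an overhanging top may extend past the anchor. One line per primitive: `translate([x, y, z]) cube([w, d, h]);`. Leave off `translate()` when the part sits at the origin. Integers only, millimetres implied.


translate([232, 464, 0]) cube([924, 227, 186]);
translate([232, 691, 186]) cube([924, 227, 186]);
translate([232, 918, 372]) cube([924, 227, 186]);
translate([232, 1145, 558]) cube([924, 227, 186]);
translate([232, 1372, 744]) cube([924, 227, 186]);
translate([232, 1599, 930]) cube([924, 227, 186]);
translate([232, 1826, 1116]) cube([924, 227, 186]);
translate([232, 2053, 1302]) cube([924, 227, 186]);
translate([232, 2280, 1488]) cube([924, 227, 186]);
translate([232, 2507, 1674]) cube([924, 227, 186]);


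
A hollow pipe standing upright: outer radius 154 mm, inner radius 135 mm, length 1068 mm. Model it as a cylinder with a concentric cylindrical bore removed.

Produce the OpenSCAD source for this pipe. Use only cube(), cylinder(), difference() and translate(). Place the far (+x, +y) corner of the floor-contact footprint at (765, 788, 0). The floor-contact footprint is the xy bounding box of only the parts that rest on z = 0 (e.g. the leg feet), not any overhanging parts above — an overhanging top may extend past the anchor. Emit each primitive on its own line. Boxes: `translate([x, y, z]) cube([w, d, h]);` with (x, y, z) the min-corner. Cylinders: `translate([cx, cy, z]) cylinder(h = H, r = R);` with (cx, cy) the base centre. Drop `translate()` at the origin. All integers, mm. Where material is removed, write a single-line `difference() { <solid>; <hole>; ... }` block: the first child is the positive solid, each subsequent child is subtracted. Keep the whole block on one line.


difference() { translate([611, 634, 0]) cylinder(h = 1068, r = 154); translate([611, 634, 0]) cylinder(h = 1068, r = 135); }


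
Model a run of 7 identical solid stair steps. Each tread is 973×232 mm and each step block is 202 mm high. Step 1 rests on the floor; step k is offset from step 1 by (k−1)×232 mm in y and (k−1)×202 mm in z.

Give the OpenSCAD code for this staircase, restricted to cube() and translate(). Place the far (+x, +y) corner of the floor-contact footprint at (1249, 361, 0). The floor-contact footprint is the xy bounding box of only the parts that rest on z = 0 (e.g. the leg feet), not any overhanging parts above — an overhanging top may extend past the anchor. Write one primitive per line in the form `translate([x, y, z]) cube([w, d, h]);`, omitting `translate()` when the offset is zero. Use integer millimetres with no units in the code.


translate([276, 129, 0]) cube([973, 232, 202]);
translate([276, 361, 202]) cube([973, 232, 202]);
translate([276, 593, 404]) cube([973, 232, 202]);
translate([276, 825, 606]) cube([973, 232, 202]);
translate([276, 1057, 808]) cube([973, 232, 202]);
translate([276, 1289, 1010]) cube([973, 232, 202]);
translate([276, 1521, 1212]) cube([973, 232, 202]);


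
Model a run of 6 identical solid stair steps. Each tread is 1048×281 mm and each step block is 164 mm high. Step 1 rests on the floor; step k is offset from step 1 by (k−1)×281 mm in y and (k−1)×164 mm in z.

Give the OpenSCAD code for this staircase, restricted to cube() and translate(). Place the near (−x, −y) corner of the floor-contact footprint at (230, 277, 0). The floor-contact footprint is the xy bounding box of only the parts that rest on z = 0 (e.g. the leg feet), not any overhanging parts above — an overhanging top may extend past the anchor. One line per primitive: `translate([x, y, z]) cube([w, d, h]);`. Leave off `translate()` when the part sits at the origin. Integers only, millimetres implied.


translate([230, 277, 0]) cube([1048, 281, 164]);
translate([230, 558, 164]) cube([1048, 281, 164]);
translate([230, 839, 328]) cube([1048, 281, 164]);
translate([230, 1120, 492]) cube([1048, 281, 164]);
translate([230, 1401, 656]) cube([1048, 281, 164]);
translate([230, 1682, 820]) cube([1048, 281, 164]);


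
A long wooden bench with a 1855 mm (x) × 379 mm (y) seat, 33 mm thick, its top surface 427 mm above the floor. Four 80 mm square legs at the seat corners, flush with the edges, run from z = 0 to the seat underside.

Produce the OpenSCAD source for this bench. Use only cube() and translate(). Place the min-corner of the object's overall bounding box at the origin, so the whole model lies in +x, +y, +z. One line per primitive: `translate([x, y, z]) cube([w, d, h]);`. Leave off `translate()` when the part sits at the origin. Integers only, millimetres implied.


translate([0, 0, 394]) cube([1855, 379, 33]);
cube([80, 80, 394]);
translate([0, 299, 0]) cube([80, 80, 394]);
translate([1775, 0, 0]) cube([80, 80, 394]);
translate([1775, 299, 0]) cube([80, 80, 394]);


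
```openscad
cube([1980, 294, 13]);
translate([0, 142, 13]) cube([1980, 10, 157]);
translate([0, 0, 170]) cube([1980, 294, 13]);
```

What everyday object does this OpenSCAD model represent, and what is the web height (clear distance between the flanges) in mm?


An I-beam. The web height is 157 mm.

Two wide flanges with a thin centred web — an I-beam. Overall 183 mm minus two 13 mm flanges gives a web of 183 − 2·13 = 157 mm.


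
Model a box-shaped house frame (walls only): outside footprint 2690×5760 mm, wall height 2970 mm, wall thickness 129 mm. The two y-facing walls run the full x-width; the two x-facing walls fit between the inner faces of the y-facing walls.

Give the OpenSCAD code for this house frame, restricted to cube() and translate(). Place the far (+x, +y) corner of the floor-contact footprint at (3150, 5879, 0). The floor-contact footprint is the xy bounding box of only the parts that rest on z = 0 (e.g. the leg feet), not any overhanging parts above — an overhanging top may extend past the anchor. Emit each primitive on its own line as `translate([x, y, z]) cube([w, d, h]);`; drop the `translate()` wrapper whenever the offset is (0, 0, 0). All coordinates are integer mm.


translate([460, 119, 0]) cube([2690, 129, 2970]);
translate([460, 5750, 0]) cube([2690, 129, 2970]);
translate([460, 248, 0]) cube([129, 5502, 2970]);
translate([3021, 248, 0]) cube([129, 5502, 2970]);


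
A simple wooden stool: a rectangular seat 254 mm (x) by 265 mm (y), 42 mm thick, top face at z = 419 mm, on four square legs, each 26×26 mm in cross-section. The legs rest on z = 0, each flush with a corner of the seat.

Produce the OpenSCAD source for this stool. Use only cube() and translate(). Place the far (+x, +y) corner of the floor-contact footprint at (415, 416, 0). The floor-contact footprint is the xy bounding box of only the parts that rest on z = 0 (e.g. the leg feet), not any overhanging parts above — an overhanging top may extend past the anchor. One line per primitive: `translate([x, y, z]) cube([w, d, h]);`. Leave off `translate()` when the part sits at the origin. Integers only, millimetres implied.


translate([161, 151, 377]) cube([254, 265, 42]);
translate([161, 151, 0]) cube([26, 26, 377]);
translate([389, 151, 0]) cube([26, 26, 377]);
translate([161, 390, 0]) cube([26, 26, 377]);
translate([389, 390, 0]) cube([26, 26, 377]);


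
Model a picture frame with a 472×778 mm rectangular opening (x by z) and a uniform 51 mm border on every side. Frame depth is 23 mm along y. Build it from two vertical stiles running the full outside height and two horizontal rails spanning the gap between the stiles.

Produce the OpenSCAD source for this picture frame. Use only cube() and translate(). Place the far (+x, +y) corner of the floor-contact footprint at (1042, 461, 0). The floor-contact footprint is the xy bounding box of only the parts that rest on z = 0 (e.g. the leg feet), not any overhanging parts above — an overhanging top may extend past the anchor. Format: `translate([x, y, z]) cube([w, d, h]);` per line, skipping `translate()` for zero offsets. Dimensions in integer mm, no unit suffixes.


translate([468, 438, 0]) cube([51, 23, 880]);
translate([991, 438, 0]) cube([51, 23, 880]);
translate([519, 438, 0]) cube([472, 23, 51]);
translate([519, 438, 829]) cube([472, 23, 51]);


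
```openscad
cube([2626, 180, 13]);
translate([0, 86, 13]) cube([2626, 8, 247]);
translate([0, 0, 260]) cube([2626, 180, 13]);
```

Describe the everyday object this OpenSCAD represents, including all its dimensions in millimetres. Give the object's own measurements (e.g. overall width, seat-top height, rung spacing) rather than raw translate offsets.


An I-beam lying along x, 2626 mm long. Overall section height 273 mm. Two flanges 180 mm wide (y) and 13 mm thick, one on the floor and one at the top; a web 8 mm thick runs between them, centred on the flange width.


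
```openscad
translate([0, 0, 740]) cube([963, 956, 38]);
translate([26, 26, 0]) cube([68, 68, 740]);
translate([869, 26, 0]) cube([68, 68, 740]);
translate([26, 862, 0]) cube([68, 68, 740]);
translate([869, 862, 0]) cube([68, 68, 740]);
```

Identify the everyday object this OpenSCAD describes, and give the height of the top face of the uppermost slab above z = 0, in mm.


A table. The table height is 778 mm.

A 963×956×38 slab sits at z = 740 on four 68 mm square posts — a table. The top surface is at 740 + 38 = 778 mm.


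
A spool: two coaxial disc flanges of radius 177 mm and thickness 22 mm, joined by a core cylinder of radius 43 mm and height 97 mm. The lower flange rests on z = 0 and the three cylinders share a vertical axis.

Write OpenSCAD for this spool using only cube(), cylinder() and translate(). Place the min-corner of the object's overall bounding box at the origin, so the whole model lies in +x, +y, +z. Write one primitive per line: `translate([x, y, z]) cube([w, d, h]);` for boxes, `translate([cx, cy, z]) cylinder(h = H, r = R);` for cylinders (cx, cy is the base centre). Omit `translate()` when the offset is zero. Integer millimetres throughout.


translate([177, 177, 0]) cylinder(h = 22, r = 177);
translate([177, 177, 22]) cylinder(h = 97, r = 43);
translate([177, 177, 119]) cylinder(h = 22, r = 177);


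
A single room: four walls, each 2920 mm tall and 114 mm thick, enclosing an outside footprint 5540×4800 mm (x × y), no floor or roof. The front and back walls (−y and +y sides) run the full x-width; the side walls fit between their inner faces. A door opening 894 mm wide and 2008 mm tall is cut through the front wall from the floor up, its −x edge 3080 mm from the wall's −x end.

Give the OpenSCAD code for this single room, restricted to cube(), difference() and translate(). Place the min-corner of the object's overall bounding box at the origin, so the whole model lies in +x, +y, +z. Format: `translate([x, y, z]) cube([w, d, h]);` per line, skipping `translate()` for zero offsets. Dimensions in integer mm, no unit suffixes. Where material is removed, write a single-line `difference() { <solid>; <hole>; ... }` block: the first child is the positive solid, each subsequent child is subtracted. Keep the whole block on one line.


difference() { cube([5540, 114, 2920]); translate([3080, 0, 0]) cube([894, 114, 2008]); }
translate([0, 4686, 0]) cube([5540, 114, 2920]);
translate([0, 114, 0]) cube([114, 4572, 2920]);
translate([5426, 114, 0]) cube([114, 4572, 2920]);


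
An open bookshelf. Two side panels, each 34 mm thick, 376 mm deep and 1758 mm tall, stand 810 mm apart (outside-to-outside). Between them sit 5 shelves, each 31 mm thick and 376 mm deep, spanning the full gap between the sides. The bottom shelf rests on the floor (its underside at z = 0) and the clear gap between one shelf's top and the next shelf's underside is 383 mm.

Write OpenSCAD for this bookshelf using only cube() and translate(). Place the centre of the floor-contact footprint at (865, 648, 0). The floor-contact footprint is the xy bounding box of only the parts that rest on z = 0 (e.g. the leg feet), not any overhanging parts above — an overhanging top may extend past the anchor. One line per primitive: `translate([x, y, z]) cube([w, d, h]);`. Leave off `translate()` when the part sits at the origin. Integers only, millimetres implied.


translate([460, 460, 0]) cube([34, 376, 1758]);
translate([1236, 460, 0]) cube([34, 376, 1758]);
translate([494, 460, 0]) cube([742, 376, 31]);
translate([494, 460, 414]) cube([742, 376, 31]);
translate([494, 460, 828]) cube([742, 376, 31]);
translate([494, 460, 1242]) cube([742, 376, 31]);
translate([494, 460, 1656]) cube([742, 376, 31]);


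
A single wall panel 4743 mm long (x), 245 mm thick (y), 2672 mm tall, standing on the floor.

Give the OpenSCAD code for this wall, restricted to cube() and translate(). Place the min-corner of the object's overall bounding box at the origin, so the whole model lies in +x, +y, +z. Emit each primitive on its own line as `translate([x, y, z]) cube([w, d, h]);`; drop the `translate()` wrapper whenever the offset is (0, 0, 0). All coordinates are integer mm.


cube([4743, 245, 2672]);


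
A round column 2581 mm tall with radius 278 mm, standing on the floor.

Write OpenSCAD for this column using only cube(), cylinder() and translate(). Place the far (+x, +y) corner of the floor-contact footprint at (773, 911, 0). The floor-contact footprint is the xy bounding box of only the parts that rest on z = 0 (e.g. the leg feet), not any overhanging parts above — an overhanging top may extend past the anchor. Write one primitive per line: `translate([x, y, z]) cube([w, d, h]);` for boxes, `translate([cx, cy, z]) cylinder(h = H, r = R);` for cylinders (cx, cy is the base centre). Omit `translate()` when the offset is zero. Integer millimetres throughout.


translate([495, 633, 0]) cylinder(h = 2581, r = 278);


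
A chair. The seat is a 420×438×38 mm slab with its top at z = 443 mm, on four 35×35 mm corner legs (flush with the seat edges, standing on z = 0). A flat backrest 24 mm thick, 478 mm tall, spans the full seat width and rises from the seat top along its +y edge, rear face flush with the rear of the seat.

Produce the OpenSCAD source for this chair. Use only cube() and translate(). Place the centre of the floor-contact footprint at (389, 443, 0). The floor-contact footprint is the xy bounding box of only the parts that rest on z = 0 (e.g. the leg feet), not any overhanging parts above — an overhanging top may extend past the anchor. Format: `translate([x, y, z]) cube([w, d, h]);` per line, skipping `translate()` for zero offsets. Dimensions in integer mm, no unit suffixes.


translate([179, 224, 405]) cube([420, 438, 38]);
translate([179, 224, 0]) cube([35, 35, 405]);
translate([564, 224, 0]) cube([35, 35, 405]);
translate([179, 627, 0]) cube([35, 35, 405]);
translate([564, 627, 0]) cube([35, 35, 405]);
translate([179, 638, 443]) cube([420, 24, 478]);


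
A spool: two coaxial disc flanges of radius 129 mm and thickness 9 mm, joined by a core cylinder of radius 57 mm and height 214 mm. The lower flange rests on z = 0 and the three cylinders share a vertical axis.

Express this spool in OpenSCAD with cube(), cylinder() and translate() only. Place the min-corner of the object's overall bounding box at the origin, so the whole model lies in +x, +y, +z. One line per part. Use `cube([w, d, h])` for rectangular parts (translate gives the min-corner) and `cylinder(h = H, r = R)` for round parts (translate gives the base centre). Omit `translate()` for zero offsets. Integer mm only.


translate([129, 129, 0]) cylinder(h = 9, r = 129);
translate([129, 129, 9]) cylinder(h = 214, r = 57);
translate([129, 129, 223]) cylinder(h = 9, r = 129);


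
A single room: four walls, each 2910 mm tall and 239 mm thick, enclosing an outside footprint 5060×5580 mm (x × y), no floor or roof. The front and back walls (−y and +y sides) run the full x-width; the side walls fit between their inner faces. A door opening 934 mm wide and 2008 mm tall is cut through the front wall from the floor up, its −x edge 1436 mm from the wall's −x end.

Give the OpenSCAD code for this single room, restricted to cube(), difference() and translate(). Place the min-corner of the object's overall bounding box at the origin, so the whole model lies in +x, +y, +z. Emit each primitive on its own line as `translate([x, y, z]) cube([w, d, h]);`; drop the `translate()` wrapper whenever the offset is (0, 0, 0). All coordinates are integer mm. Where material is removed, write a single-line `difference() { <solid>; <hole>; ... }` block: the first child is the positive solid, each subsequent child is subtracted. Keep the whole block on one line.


difference() { cube([5060, 239, 2910]); translate([1436, 0, 0]) cube([934, 239, 2008]); }
translate([0, 5341, 0]) cube([5060, 239, 2910]);
translate([0, 239, 0]) cube([239, 5102, 2910]);
translate([4821, 239, 0]) cube([239, 5102, 2910]);


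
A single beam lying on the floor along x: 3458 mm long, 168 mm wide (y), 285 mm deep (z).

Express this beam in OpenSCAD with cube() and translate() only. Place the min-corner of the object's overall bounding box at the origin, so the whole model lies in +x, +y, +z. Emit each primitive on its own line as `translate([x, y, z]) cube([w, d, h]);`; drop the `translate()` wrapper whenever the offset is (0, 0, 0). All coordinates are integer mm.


cube([3458, 168, 285]);


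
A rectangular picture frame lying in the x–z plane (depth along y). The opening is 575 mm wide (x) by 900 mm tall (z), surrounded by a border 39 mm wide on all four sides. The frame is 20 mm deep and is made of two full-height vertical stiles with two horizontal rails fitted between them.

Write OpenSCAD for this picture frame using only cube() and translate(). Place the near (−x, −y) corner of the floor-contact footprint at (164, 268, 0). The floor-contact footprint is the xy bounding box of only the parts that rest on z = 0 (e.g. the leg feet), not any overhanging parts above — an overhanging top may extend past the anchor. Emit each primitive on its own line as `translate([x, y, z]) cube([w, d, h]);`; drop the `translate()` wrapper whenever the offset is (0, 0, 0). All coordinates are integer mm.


translate([164, 268, 0]) cube([39, 20, 978]);
translate([778, 268, 0]) cube([39, 20, 978]);
translate([203, 268, 0]) cube([575, 20, 39]);
translate([203, 268, 939]) cube([575, 20, 39]);


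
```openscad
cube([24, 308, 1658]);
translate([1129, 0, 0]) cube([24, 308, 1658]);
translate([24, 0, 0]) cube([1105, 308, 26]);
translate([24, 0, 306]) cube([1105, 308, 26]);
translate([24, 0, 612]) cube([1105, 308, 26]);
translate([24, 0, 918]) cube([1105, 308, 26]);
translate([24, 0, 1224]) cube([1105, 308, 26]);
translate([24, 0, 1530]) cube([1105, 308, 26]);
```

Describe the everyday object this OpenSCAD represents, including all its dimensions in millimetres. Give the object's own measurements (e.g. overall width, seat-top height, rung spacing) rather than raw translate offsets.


An open bookshelf. Two side panels, each 24 mm thick, 308 mm deep and 1658 mm tall, stand 1153 mm apart (outside-to-outside). Between them sit 6 shelves, each 26 mm thick and 308 mm deep, spanning the full gap between the sides. The bottom shelf rests on the floor (its underside at z = 0) and the clear gap between one shelf's top and the next shelf's underside is 280 mm.


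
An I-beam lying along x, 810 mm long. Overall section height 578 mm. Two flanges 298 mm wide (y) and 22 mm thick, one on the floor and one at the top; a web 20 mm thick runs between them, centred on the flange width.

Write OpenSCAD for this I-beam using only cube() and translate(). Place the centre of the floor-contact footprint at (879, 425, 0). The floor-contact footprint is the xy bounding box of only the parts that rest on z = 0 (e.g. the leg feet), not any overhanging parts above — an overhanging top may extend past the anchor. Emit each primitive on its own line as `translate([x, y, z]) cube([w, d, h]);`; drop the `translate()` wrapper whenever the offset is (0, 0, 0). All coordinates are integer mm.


translate([474, 276, 0]) cube([810, 298, 22]);
translate([474, 415, 22]) cube([810, 20, 534]);
translate([474, 276, 556]) cube([810, 298, 22]);


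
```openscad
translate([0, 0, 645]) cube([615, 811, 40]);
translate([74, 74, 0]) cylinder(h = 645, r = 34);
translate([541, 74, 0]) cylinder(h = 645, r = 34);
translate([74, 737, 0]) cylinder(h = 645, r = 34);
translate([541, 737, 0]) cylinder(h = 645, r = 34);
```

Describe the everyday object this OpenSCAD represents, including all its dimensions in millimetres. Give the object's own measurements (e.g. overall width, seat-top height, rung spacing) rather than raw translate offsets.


A rectangular dining table. The top is 615×811×40 mm with its upper surface at z = 685 mm. It stands on four round legs of 68 mm diameter, each leg's bounding box inset 40 mm from the nearest pair of top edges, running from the floor to the underside of the top.


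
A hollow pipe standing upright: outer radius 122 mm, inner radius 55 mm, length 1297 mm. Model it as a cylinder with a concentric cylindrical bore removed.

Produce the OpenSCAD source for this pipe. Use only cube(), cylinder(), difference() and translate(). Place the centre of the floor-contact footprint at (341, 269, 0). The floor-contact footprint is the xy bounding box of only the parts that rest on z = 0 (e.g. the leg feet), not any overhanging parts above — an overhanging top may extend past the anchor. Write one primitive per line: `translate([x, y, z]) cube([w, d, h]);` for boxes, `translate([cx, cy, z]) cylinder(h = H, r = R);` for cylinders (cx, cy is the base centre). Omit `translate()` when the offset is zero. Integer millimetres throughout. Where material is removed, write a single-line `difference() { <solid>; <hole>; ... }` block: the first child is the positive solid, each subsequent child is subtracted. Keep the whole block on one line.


difference() { translate([341, 269, 0]) cylinder(h = 1297, r = 122); translate([341, 269, 0]) cylinder(h = 1297, r = 55); }


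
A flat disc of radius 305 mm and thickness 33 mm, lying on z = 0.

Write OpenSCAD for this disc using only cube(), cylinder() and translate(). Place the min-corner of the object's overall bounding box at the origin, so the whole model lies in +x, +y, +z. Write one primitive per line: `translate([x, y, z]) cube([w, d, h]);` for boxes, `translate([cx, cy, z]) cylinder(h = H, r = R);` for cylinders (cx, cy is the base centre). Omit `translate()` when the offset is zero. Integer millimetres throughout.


translate([305, 305, 0]) cylinder(h = 33, r = 305);


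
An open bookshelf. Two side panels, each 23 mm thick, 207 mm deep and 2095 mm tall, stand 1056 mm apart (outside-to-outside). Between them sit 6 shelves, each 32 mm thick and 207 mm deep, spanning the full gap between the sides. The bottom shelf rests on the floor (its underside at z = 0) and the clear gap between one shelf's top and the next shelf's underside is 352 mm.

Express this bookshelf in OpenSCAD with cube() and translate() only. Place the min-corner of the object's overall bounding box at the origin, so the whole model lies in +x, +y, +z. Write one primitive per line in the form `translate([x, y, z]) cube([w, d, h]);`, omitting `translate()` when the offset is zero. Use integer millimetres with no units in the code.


cube([23, 207, 2095]);
translate([1033, 0, 0]) cube([23, 207, 2095]);
translate([23, 0, 0]) cube([1010, 207, 32]);
translate([23, 0, 384]) cube([1010, 207, 32]);
translate([23, 0, 768]) cube([1010, 207, 32]);
translate([23, 0, 1152]) cube([1010, 207, 32]);
translate([23, 0, 1536]) cube([1010, 207, 32]);
translate([23, 0, 1920]) cube([1010, 207, 32]);


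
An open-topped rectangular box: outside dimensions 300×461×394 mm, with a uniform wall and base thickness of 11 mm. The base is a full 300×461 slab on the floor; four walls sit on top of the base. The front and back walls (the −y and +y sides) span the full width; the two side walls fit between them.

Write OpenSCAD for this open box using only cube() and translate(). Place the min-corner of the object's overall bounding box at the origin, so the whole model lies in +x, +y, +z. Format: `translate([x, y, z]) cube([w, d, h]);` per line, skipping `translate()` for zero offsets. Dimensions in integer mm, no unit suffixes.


cube([300, 461, 11]);
translate([0, 0, 11]) cube([300, 11, 383]);
translate([0, 450, 11]) cube([300, 11, 383]);
translate([0, 11, 11]) cube([11, 439, 383]);
translate([289, 11, 11]) cube([11, 439, 383]);
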